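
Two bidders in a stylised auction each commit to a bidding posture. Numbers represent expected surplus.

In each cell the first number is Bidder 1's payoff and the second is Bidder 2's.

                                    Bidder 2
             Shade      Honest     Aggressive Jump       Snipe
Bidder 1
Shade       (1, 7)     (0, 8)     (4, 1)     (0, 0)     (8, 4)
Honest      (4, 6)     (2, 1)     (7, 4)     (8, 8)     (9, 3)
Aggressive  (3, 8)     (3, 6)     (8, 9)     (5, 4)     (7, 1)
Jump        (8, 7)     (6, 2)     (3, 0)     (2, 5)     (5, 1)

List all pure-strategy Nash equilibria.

Pure-strategy Nash equilibria: (Honest, Jump); (Aggressive, Aggressive); (Jump, Shade)

Bidder 1 against Shade: payoffs 1, 4, 3, 8 → best response Jump.
Bidder 1 against Honest: payoffs 0, 2, 3, 6 → best response Jump.
Bidder 1 against Aggressive: payoffs 4, 7, 8, 3 → best response Aggressive.
Bidder 1 against Jump: payoffs 0, 8, 5, 2 → best response Honest.
Bidder 1 against Snipe: payoffs 8, 9, 7, 5 → best response Honest.
Bidder 2 against Shade: payoffs 7, 8, 1, 0, 4 → best response Honest.
Bidder 2 against Honest: payoffs 6, 1, 4, 8, 3 → best response Jump.
Bidder 2 against Aggressive: payoffs 8, 6, 9, 4, 1 → best response Aggressive.
Bidder 2 against Jump: payoffs 7, 2, 0, 5, 1 → best response Shade.
Mutual best responses: (Honest, Jump); (Aggressive, Aggressive); (Jump, Shade).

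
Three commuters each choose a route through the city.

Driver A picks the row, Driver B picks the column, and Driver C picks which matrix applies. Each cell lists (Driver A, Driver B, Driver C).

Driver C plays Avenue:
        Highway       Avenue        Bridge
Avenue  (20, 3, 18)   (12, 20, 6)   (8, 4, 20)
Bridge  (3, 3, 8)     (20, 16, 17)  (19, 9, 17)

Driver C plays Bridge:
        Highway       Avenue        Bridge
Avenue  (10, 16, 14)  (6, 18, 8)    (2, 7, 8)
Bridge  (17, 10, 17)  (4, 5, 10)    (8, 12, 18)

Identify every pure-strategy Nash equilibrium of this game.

For each player, find the best response to each opponent profile; mutual best responses are the pure NE.
Driver A against (Highway, Avenue): payoffs 20, 3 → best response Avenue.
Driver A against (Highway, Bridge): payoffs 10, 17 → best response Bridge.
Driver A against (Avenue, Avenue): payoffs 12, 20 → best response Bridge.
Driver A against (Avenue, Bridge): payoffs 6, 4 → best response Avenue.
Driver A against (Bridge, Avenue): payoffs 8, 19 → best response Bridge.
Driver A against (Bridge, Bridge): payoffs 2, 8 → best response Bridge.
Driver B against (Avenue, Avenue): payoffs 3, 20, 4 → best response Avenue.
Driver B against (Avenue, Bridge): payoffs 16, 18, 7 → best response Avenue.
Driver B against (Bridge, Avenue): payoffs 3, 16, 9 → best response Avenue.
Driver B against (Bridge, Bridge): payoffs 10, 5, 12 → best response Bridge.
Driver C against (Avenue, Highway): payoffs 18, 14 → best response Avenue.
Driver C against (Avenue, Avenue): payoffs 6, 8 → best response Bridge.
Driver C against (Avenue, Bridge): payoffs 20, 8 → best response Avenue.
Driver C against (Bridge, Highway): payoffs 8, 17 → best response Bridge.
Driver C against (Bridge, Avenue): payoffs 17, 10 → best response Avenue.
Driver C against (Bridge, Bridge): payoffs 17, 18 → best response Bridge.
Mutual best responses: (Avenue, Avenue, Bridge); (Bridge, Avenue, Avenue); (Bridge, Bridge, Bridge).

The pure Nash equilibria are (Avenue, Avenue, Bridge); (Bridge, Avenue, Avenue); (Bridge, Bridge, Bridge).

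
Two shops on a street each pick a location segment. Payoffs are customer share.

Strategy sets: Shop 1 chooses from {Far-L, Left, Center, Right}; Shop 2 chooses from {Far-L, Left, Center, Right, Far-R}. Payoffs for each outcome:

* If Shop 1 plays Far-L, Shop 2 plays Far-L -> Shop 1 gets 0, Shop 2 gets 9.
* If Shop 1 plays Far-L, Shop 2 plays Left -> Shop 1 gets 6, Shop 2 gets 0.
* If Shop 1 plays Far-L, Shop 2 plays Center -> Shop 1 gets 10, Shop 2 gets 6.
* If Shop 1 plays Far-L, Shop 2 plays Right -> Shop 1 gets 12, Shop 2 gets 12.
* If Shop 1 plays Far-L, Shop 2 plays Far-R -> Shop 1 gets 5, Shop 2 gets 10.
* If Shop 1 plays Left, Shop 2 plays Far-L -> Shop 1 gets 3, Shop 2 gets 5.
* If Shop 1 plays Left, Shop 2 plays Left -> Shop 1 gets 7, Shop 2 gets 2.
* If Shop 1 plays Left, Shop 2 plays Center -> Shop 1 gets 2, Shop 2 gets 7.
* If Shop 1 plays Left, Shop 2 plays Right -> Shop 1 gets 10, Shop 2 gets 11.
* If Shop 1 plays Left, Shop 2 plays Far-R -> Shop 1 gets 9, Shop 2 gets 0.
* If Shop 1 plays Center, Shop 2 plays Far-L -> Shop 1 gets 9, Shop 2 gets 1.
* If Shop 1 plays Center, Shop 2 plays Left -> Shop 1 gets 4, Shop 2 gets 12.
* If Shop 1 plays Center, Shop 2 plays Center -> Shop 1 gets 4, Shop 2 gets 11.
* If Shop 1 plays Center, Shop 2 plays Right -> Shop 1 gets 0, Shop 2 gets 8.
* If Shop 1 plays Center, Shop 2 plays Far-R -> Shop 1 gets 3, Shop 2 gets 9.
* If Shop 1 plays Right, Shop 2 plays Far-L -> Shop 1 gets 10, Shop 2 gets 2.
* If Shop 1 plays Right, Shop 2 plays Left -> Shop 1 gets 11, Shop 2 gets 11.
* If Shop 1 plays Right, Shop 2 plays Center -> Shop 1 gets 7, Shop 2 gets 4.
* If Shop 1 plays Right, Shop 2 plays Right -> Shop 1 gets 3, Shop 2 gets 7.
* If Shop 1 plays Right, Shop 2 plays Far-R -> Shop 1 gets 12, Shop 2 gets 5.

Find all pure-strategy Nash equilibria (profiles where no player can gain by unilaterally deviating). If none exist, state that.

The pure Nash equilibria are (Far-L, Right), (Right, Left).

Mark each player's best response to every combination of opponents' strategies; a profile where every player is best-responding is a pure Nash equilibrium.
Shop 1 against Far-L: payoffs 0, 3, 9, 10 → best response Right.
Shop 1 against Left: payoffs 6, 7, 4, 11 → best response Right.
Shop 1 against Center: payoffs 10, 2, 4, 7 → best response Far-L.
Shop 1 against Right: payoffs 12, 10, 0, 3 → best response Far-L.
Shop 1 against Far-R: payoffs 5, 9, 3, 12 → best response Right.
Shop 2 against Far-L: payoffs 9, 0, 6, 12, 10 → best response Right.
Shop 2 against Left: payoffs 5, 2, 7, 11, 0 → best response Right.
Shop 2 against Center: payoffs 1, 12, 11, 8, 9 → best response Left.
Shop 2 against Right: payoffs 2, 11, 4, 7, 5 → best response Left.
Mutual best responses: (Far-L, Right); (Right, Left).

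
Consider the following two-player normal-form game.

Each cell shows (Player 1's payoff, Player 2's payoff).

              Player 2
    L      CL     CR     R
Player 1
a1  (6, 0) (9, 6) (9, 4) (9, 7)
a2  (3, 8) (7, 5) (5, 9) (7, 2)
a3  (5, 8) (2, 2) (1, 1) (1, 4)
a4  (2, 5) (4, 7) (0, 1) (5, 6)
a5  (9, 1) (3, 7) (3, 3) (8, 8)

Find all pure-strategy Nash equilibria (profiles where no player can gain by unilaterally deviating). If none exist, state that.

(a1, L): Player 1 can switch to a5 (6 → 9). Not NE.
(a1, CL): Player 2 can switch to R (6 → 7). Not NE.
(a1, CR): Player 2 can switch to CL (4 → 6). Not NE.
(a1, R): Player 1 gets 9, best alternative 8; Player 2 gets 7, best alternative 6. No profitable deviation — NE.
(a2, L): Player 1 can switch to a1 (3 → 6). Not NE.
(a2, CL): Player 1 can switch to a1 (7 → 9). Not NE.
(a2, CR): Player 1 can switch to a1 (5 → 9). Not NE.
(a2, R): Player 1 can switch to a1 (7 → 9). Not NE.
(a3, L): Player 1 can switch to a1 (5 → 6). Not NE.
(a3, CL): Player 1 can switch to a1 (2 → 9). Not NE.
(a3, CR): Player 1 can switch to a1 (1 → 9). Not NE.
(a3, R): Player 1 can switch to a1 (1 → 9). Not NE.
(a4, L): Player 1 can switch to a1 (2 → 6). Not NE.
(The remaining 7 profiles each have a profitable deviation by the same check.)

Pure NE: (a1, R)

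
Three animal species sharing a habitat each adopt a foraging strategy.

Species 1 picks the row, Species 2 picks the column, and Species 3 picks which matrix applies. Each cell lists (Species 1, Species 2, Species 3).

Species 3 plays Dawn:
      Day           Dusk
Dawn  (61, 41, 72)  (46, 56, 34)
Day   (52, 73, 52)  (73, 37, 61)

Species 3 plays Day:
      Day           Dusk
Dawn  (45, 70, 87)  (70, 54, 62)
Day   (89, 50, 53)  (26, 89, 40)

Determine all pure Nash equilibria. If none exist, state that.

Mark each player's best response to every combination of opponents' strategies; a profile where every player is best-responding is a pure Nash equilibrium.
Species 1 against (Day, Dawn): payoffs 61, 52 → best response Dawn.
Species 1 against (Day, Day): payoffs 45, 89 → best response Day.
Species 1 against (Dusk, Dawn): payoffs 46, 73 → best response Day.
Species 1 against (Dusk, Day): payoffs 70, 26 → best response Dawn.
Species 2 against (Dawn, Dawn): payoffs 41, 56 → best response Dusk.
Species 2 against (Dawn, Day): payoffs 70, 54 → best response Day.
Species 2 against (Day, Dawn): payoffs 73, 37 → best response Day.
Species 2 against (Day, Day): payoffs 50, 89 → best response Dusk.
Species 3 against (Dawn, Day): payoffs 72, 87 → best response Day.
Species 3 against (Dawn, Dusk): payoffs 34, 62 → best response Day.
Species 3 against (Day, Day): payoffs 52, 53 → best response Day.
Species 3 against (Day, Dusk): payoffs 61, 40 → best response Dawn.
No profile is a mutual best response for all players.

This game has no pure Nash equilibrium.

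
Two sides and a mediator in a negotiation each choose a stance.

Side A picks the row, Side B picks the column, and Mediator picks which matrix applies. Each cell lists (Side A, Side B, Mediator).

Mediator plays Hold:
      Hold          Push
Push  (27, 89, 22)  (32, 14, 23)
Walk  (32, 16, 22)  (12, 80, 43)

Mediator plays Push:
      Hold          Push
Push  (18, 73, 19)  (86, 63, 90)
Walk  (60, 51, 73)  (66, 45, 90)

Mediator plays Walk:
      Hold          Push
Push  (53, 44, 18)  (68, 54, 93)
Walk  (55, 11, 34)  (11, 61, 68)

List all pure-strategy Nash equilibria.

The pure Nash equilibria are (Push, Push, Walk) and (Walk, Hold, Push).

(Push, Hold, Hold): Side A can switch to Walk (27 → 32). Not NE.
(Push, Hold, Push): Side A can switch to Walk (18 → 60). Not NE.
(Push, Hold, Walk): Side A can switch to Walk (53 → 55). Not NE.
(Push, Push, Hold): Side B can switch to Hold (14 → 89). Not NE.
(Push, Push, Push): Side B can switch to Hold (63 → 73). Not NE.
(Push, Push, Walk): Side A gets 68, best alternative 11; Side B gets 54, best alternative 44; Mediator gets 93, best alternative 90. No profitable deviation — NE.
(Walk, Hold, Hold): Side B can switch to Push (16 → 80). Not NE.
(Walk, Hold, Push): Side A gets 60, best alternative 18; Side B gets 51, best alternative 45; Mediator gets 73, best alternative 34. No profitable deviation — NE.
(Walk, Hold, Walk): Side B can switch to Push (11 → 61). Not NE.
(Walk, Push, Hold): Side A can switch to Push (12 → 32). Not NE.
(Walk, Push, Push): Side A can switch to Push (66 → 86). Not NE.
(Walk, Push, Walk): Side A can switch to Push (11 → 68). Not NE.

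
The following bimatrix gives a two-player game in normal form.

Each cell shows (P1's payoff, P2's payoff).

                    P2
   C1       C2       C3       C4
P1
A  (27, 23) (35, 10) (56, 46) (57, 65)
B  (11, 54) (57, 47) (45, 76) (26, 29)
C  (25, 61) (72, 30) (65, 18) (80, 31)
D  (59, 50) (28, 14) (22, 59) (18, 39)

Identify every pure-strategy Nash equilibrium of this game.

No pure-strategy Nash equilibrium.

P1 against C1: payoffs 27, 11, 25, 59 → best response D.
P1 against C2: payoffs 35, 57, 72, 28 → best response C.
P1 against C3: payoffs 56, 45, 65, 22 → best response C.
P1 against C4: payoffs 57, 26, 80, 18 → best response C.
P2 against A: payoffs 23, 10, 46, 65 → best response C4.
P2 against B: payoffs 54, 47, 76, 29 → best response C3.
P2 against C: payoffs 61, 30, 18, 31 → best response C1.
P2 against D: payoffs 50, 14, 59, 39 → best response C3.
No profile is a mutual best response for all players.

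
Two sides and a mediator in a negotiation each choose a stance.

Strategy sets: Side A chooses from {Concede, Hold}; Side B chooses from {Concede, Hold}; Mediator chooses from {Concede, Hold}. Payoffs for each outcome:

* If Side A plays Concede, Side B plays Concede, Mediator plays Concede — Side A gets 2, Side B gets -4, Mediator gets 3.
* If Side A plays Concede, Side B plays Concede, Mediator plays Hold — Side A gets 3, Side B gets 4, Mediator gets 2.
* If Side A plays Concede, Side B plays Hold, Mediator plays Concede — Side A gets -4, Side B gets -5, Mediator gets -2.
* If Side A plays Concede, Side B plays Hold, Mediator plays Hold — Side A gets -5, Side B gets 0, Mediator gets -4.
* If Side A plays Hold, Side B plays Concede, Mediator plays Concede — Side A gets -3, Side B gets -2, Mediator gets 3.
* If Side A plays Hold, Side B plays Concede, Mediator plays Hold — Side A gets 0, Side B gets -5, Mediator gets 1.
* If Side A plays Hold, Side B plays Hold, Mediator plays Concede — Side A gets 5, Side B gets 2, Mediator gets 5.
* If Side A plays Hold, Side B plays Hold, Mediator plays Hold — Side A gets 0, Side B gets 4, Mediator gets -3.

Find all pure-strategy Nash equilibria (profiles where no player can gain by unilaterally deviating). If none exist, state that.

Pure-strategy Nash equilibria: (Concede, Concede, Concede) and (Hold, Hold, Concede)

(Concede, Concede, Concede): Side A gets 2, best alternative -3; Side B gets -4, best alternative -5; Mediator gets 3, best alternative 2. No profitable deviation — NE.
(Concede, Concede, Hold): Mediator can switch to Concede (2 → 3). Not NE.
(Concede, Hold, Concede): Side A can switch to Hold (-4 → 5). Not NE.
(Concede, Hold, Hold): Side A can switch to Hold (-5 → 0). Not NE.
(Hold, Concede, Concede): Side A can switch to Concede (-3 → 2). Not NE.
(Hold, Concede, Hold): Side A can switch to Concede (0 → 3). Not NE.
(Hold, Hold, Concede): Side A gets 5, best alternative -4; Side B gets 2, best alternative -2; Mediator gets 5, best alternative -3. No profitable deviation — NE.
(Hold, Hold, Hold): Mediator can switch to Concede (-3 → 5). Not NE.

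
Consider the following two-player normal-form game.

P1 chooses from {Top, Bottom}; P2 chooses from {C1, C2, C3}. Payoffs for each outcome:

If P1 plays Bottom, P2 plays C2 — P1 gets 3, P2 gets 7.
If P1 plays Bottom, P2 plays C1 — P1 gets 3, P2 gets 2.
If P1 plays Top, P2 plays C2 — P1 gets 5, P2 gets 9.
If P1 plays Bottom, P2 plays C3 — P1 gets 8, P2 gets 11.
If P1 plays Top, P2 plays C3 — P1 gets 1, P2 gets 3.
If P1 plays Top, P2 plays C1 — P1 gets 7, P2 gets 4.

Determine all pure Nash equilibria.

Pure-strategy Nash equilibria: (Top, C2); (Bottom, C3)

For each strategy profile, look for a profitable unilateral deviation.
(Top, C1): P2 can switch to C2 (4 → 9). Not NE.
(Top, C2): P1 gets 5, best alternative 3; P2 gets 9, best alternative 4. No profitable deviation — NE.
(Top, C3): P1 can switch to Bottom (1 → 8). Not NE.
(Bottom, C1): P1 can switch to Top (3 → 7). Not NE.
(Bottom, C2): P1 can switch to Top (3 → 5). Not NE.
(Bottom, C3): P1 gets 8, best alternative 1; P2 gets 11, best alternative 7. No profitable deviation — NE.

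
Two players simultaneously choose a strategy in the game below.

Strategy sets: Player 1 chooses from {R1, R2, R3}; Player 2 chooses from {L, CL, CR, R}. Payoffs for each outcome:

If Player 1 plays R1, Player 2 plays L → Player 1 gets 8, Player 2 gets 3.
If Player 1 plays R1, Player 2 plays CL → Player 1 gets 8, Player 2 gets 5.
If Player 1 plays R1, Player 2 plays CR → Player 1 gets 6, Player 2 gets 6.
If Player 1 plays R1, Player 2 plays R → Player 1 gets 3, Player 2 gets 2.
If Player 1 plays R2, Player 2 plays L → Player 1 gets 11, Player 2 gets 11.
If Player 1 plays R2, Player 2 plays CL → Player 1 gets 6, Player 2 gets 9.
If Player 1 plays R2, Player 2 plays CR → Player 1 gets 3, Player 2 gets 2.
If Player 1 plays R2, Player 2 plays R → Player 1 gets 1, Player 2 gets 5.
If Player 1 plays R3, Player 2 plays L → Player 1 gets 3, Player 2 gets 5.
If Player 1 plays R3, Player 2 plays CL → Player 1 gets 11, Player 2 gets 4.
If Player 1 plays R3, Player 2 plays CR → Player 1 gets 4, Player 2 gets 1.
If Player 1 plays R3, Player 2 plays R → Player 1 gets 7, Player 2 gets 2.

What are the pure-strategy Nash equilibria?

(R1, CR) and (R2, L)

For each strategy profile, look for a profitable unilateral deviation.
(R1, L): Player 1 can switch to R2 (8 → 11). Not NE.
(R1, CL): Player 1 can switch to R3 (8 → 11). Not NE.
(R1, CR): Player 1 gets 6, best alternative 4; Player 2 gets 6, best alternative 5. No profitable deviation — NE.
(R1, R): Player 1 can switch to R3 (3 → 7). Not NE.
(R2, L): Player 1 gets 11, best alternative 8; Player 2 gets 11, best alternative 9. No profitable deviation — NE.
(R2, CL): Player 1 can switch to R1 (6 → 8). Not NE.
(R2, CR): Player 1 can switch to R1 (3 → 6). Not NE.
(R2, R): Player 1 can switch to R1 (1 → 3). Not NE.
(R3, L): Player 1 can switch to R1 (3 → 8). Not NE.
(R3, CL): Player 2 can switch to L (4 → 5). Not NE.
(R3, CR): Player 1 can switch to R1 (4 → 6). Not NE.
(R3, R): Player 2 can switch to L (2 → 5). Not NE.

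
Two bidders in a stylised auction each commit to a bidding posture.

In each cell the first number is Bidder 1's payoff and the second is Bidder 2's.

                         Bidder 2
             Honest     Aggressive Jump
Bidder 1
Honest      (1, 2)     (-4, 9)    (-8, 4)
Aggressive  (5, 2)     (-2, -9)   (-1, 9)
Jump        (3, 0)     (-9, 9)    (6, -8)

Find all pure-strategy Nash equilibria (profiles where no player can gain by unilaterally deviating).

This game has no pure Nash equilibrium.

For each strategy profile, look for a profitable unilateral deviation.
(Honest, Honest): Bidder 1 can switch to Aggressive (1 → 5). Not NE.
(Honest, Aggressive): Bidder 1 can switch to Aggressive (-4 → -2). Not NE.
(Honest, Jump): Bidder 1 can switch to Aggressive (-8 → -1). Not NE.
(Aggressive, Honest): Bidder 2 can switch to Jump (2 → 9). Not NE.
(Aggressive, Aggressive): Bidder 2 can switch to Honest (-9 → 2). Not NE.
(Aggressive, Jump): Bidder 1 can switch to Jump (-1 → 6). Not NE.
(Jump, Honest): Bidder 1 can switch to Aggressive (3 → 5). Not NE.
(Jump, Aggressive): Bidder 1 can switch to Honest (-9 → -4). Not NE.
(Jump, Jump): Bidder 2 can switch to Honest (-8 → 0). Not NE.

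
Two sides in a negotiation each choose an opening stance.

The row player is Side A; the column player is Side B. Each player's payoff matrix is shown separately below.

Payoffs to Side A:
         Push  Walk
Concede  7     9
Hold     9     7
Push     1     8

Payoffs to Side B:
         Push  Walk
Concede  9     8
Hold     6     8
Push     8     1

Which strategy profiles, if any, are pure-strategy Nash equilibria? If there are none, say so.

This game has no pure Nash equilibrium.

(Concede, Push): Side A can switch to Hold (7 → 9). Not NE.
(Concede, Walk): Side B can switch to Push (8 → 9). Not NE.
(Hold, Push): Side B can switch to Walk (6 → 8). Not NE.
(Hold, Walk): Side A can switch to Concede (7 → 9). Not NE.
(Push, Push): Side A can switch to Concede (1 → 7). Not NE.
(Push, Walk): Side A can switch to Concede (8 → 9). Not NE.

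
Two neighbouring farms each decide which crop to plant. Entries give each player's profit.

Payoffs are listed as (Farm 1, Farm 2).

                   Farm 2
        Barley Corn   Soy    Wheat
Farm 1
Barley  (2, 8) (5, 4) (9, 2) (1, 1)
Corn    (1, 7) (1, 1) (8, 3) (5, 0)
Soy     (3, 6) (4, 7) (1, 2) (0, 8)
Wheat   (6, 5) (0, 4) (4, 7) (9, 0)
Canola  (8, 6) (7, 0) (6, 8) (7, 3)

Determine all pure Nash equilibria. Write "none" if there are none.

Mark each player's best response to every combination of opponents' strategies; a profile where every player is best-responding is a pure Nash equilibrium.
Farm 1 against Barley: payoffs 2, 1, 3, 6, 8 → best response Canola.
Farm 1 against Corn: payoffs 5, 1, 4, 0, 7 → best response Canola.
Farm 1 against Soy: payoffs 9, 8, 1, 4, 6 → best response Barley.
Farm 1 against Wheat: payoffs 1, 5, 0, 9, 7 → best response Wheat.
Farm 2 against Barley: payoffs 8, 4, 2, 1 → best response Barley.
Farm 2 against Corn: payoffs 7, 1, 3, 0 → best response Barley.
Farm 2 against Soy: payoffs 6, 7, 2, 8 → best response Wheat.
Farm 2 against Wheat: payoffs 5, 4, 7, 0 → best response Soy.
Farm 2 against Canola: payoffs 6, 0, 8, 3 → best response Soy.
No profile is a mutual best response for all players.

none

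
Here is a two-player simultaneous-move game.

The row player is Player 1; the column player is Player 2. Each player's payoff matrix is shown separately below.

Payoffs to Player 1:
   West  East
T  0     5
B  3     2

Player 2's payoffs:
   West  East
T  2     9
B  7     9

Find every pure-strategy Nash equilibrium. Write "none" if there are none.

The unique pure-strategy Nash equilibrium is (T, East).

Player 1 against West: payoffs 0, 3 → best response B.
Player 1 against East: payoffs 5, 2 → best response T.
Player 2 against T: payoffs 2, 9 → best response East.
Player 2 against B: payoffs 7, 9 → best response East.
Mutual best responses: (T, East).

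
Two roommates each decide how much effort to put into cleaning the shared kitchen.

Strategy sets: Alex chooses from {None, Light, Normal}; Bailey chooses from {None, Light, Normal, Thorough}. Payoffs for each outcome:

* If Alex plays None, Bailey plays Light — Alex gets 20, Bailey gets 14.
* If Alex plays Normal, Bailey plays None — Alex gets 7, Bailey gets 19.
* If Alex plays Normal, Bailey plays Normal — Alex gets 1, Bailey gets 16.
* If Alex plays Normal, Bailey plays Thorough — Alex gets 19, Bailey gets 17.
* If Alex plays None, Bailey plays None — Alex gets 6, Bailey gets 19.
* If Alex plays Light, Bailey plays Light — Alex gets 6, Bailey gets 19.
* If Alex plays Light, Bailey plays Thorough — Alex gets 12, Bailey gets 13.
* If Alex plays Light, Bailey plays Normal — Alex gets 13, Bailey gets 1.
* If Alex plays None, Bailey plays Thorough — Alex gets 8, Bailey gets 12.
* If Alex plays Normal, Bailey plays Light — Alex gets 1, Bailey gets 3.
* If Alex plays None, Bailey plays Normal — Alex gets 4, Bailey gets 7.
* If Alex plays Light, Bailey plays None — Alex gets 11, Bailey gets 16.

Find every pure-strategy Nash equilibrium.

(None, None): Alex can switch to Light (6 → 11). Not NE.
(None, Light): Bailey can switch to None (14 → 19). Not NE.
(None, Normal): Alex can switch to Light (4 → 13). Not NE.
(None, Thorough): Alex can switch to Light (8 → 12). Not NE.
(Light, None): Bailey can switch to Light (16 → 19). Not NE.
(Light, Light): Alex can switch to None (6 → 20). Not NE.
(Light, Normal): Bailey can switch to None (1 → 16). Not NE.
(Light, Thorough): Alex can switch to Normal (12 → 19). Not NE.
(Normal, None): Alex can switch to Light (7 → 11). Not NE.
(Normal, Light): Alex can switch to None (1 → 20). Not NE.
(Normal, Normal): Alex can switch to None (1 → 4). Not NE.
(Normal, Thorough): Bailey can switch to None (17 → 19). Not NE.

There is no pure-strategy Nash equilibrium.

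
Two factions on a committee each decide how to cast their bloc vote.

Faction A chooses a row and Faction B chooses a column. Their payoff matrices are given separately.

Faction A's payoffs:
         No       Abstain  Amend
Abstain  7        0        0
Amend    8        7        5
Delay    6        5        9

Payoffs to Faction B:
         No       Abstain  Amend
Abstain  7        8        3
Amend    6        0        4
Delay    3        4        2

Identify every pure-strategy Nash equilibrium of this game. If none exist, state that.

The unique pure-strategy Nash equilibrium is (Amend, No).

(Abstain, No): Faction A can switch to Amend (7 → 8). Not NE.
(Abstain, Abstain): Faction A can switch to Amend (0 → 7). Not NE.
(Abstain, Amend): Faction A can switch to Amend (0 → 5). Not NE.
(Amend, No): Faction A gets 8, best alternative 7; Faction B gets 6, best alternative 4. No profitable deviation — NE.
(Amend, Abstain): Faction B can switch to No (0 → 6). Not NE.
(Amend, Amend): Faction A can switch to Delay (5 → 9). Not NE.
(Delay, No): Faction A can switch to Abstain (6 → 7). Not NE.
(Delay, Abstain): Faction A can switch to Amend (5 → 7). Not NE.
(Delay, Amend): Faction B can switch to No (2 → 3). Not NE.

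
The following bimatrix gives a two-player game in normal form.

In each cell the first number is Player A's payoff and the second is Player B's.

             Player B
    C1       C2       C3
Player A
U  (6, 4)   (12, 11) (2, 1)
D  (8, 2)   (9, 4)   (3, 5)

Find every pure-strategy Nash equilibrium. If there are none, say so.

For each strategy profile, look for a profitable unilateral deviation.
(U, C1): Player A can switch to D (6 → 8). Not NE.
(U, C2): Player A gets 12, best alternative 9; Player B gets 11, best alternative 4. No profitable deviation — NE.
(U, C3): Player A can switch to D (2 → 3). Not NE.
(D, C1): Player B can switch to C2 (2 → 4). Not NE.
(D, C2): Player A can switch to U (9 → 12). Not NE.
(D, C3): Player A gets 3, best alternative 2; Player B gets 5, best alternative 4. No profitable deviation — NE.

Pure-strategy Nash equilibria: (U, C2); (D, C3)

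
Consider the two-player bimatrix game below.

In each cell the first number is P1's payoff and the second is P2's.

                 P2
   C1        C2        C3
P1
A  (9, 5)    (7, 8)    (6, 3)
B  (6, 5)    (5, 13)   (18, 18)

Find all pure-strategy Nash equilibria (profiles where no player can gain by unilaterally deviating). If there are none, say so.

P1 against C1: payoffs 9, 6 → best response A.
P1 against C2: payoffs 7, 5 → best response A.
P1 against C3: payoffs 6, 18 → best response B.
P2 against A: payoffs 5, 8, 3 → best response C2.
P2 against B: payoffs 5, 13, 18 → best response C3.
Mutual best responses: (A, C2); (B, C3).

The pure Nash equilibria are (A, C2); (B, C3).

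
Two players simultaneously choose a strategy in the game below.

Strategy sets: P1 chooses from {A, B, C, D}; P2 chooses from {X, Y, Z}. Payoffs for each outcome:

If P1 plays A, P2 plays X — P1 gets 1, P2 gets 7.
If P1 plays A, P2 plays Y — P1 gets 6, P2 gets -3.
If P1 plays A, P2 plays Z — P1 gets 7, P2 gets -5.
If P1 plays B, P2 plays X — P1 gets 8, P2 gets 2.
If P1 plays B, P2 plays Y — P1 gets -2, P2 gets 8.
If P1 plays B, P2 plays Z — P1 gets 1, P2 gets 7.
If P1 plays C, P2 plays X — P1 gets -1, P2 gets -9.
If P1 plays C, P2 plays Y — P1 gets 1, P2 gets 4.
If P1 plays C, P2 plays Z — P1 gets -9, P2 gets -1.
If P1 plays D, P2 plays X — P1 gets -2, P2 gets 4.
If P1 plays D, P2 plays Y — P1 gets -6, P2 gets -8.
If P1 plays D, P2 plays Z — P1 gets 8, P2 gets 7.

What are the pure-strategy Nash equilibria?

Pure NE: (D, Z)

P1 against X: payoffs 1, 8, -1, -2 → best response B.
P1 against Y: payoffs 6, -2, 1, -6 → best response A.
P1 against Z: payoffs 7, 1, -9, 8 → best response D.
P2 against A: payoffs 7, -3, -5 → best response X.
P2 against B: payoffs 2, 8, 7 → best response Y.
P2 against C: payoffs -9, 4, -1 → best response Y.
P2 against D: payoffs 4, -8, 7 → best response Z.
Mutual best responses: (D, Z).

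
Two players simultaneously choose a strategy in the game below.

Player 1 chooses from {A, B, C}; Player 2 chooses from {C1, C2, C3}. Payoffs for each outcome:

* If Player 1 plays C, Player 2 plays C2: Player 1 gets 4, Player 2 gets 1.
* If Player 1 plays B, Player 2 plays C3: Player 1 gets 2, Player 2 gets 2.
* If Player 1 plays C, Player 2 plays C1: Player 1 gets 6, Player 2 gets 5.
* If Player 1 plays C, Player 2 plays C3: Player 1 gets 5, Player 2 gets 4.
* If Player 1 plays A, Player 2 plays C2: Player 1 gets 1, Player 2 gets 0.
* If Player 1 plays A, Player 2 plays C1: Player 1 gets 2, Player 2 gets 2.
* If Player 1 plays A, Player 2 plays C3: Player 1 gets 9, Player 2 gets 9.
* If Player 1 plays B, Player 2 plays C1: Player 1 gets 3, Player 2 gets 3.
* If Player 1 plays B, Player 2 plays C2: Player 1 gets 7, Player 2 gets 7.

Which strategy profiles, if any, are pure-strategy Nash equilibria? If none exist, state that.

Player 1 against C1: payoffs 2, 3, 6 → best response C.
Player 1 against C2: payoffs 1, 7, 4 → best response B.
Player 1 against C3: payoffs 9, 2, 5 → best response A.
Player 2 against A: payoffs 2, 0, 9 → best response C3.
Player 2 against B: payoffs 3, 7, 2 → best response C2.
Player 2 against C: payoffs 5, 1, 4 → best response C1.
Mutual best responses: (A, C3); (B, C2); (C, C1).

(A, C3), (B, C2), (C, C1)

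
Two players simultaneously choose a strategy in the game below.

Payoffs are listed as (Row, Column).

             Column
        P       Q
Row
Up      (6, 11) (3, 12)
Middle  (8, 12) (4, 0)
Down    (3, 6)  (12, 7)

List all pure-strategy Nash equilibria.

(Up, P): Row can switch to Middle (6 → 8). Not NE.
(Up, Q): Row can switch to Middle (3 → 4). Not NE.
(Middle, P): Row gets 8, best alternative 6; Column gets 12, best alternative 0. No profitable deviation — NE.
(Middle, Q): Row can switch to Down (4 → 12). Not NE.
(Down, P): Row can switch to Up (3 → 6). Not NE.
(Down, Q): Row gets 12, best alternative 4; Column gets 7, best alternative 6. No profitable deviation — NE.

Pure-strategy Nash equilibria: (Middle, P); (Down, Q)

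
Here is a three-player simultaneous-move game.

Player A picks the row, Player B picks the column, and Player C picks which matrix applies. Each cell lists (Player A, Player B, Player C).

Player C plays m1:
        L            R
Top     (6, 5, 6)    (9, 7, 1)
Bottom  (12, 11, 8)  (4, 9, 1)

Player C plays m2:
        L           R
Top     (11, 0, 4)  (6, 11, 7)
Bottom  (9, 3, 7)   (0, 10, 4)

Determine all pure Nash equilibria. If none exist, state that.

(Top, R, m2) and (Bottom, L, m1)

Check each profile: it is a Nash equilibrium iff no player can strictly gain by switching unilaterally.
(Top, L, m1): Player A can switch to Bottom (6 → 12). Not NE.
(Top, L, m2): Player B can switch to R (0 → 11). Not NE.
(Top, R, m1): Player C can switch to m2 (1 → 7). Not NE.
(Top, R, m2): Player A gets 6, best alternative 0; Player B gets 11, best alternative 0; Player C gets 7, best alternative 1. No profitable deviation — NE.
(Bottom, L, m1): Player A gets 12, best alternative 6; Player B gets 11, best alternative 9; Player C gets 8, best alternative 7. No profitable deviation — NE.
(Bottom, L, m2): Player A can switch to Top (9 → 11). Not NE.
(Bottom, R, m1): Player A can switch to Top (4 → 9). Not NE.
(Bottom, R, m2): Player A can switch to Top (0 → 6). Not NE.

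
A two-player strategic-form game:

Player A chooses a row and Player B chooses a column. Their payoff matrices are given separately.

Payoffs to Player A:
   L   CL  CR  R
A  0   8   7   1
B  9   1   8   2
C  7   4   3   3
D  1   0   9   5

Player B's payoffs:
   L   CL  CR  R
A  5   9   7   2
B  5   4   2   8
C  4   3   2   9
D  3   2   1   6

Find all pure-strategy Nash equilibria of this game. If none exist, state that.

The pure Nash equilibria are (A, CL) and (D, R).

Player A against L: payoffs 0, 9, 7, 1 → best response B.
Player A against CL: payoffs 8, 1, 4, 0 → best response A.
Player A against CR: payoffs 7, 8, 3, 9 → best response D.
Player A against R: payoffs 1, 2, 3, 5 → best response D.
Player B against A: payoffs 5, 9, 7, 2 → best response CL.
Player B against B: payoffs 5, 4, 2, 8 → best response R.
Player B against C: payoffs 4, 3, 2, 9 → best response R.
Player B against D: payoffs 3, 2, 1, 6 → best response R.
Mutual best responses: (A, CL); (D, R).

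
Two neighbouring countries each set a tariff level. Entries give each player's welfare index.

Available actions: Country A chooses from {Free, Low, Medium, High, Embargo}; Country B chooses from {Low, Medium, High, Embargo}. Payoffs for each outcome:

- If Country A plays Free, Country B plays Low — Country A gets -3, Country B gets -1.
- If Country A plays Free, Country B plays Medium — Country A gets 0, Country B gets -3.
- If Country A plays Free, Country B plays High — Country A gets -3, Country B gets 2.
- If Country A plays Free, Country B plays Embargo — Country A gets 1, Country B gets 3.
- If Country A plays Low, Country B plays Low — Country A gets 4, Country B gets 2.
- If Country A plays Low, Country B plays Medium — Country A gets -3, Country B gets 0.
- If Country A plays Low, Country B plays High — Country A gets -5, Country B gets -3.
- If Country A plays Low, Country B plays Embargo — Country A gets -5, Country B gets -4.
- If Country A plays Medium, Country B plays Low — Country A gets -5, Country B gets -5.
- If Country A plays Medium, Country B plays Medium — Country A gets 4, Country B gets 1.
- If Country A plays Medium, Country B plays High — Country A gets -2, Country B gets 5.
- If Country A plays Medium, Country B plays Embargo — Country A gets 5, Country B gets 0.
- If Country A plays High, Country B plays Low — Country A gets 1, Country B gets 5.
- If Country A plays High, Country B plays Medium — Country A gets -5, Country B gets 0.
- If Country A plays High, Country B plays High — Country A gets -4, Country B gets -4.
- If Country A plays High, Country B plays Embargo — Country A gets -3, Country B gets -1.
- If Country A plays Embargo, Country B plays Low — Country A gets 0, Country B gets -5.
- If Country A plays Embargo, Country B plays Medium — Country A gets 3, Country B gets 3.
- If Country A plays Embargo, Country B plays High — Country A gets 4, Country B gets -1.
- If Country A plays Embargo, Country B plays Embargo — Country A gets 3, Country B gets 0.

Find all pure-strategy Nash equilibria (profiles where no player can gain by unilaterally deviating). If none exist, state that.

For each player, find the best response to each opponent profile; mutual best responses are the pure NE.
Country A against Low: payoffs -3, 4, -5, 1, 0 → best response Low.
Country A against Medium: payoffs 0, -3, 4, -5, 3 → best response Medium.
Country A against High: payoffs -3, -5, -2, -4, 4 → best response Embargo.
Country A against Embargo: payoffs 1, -5, 5, -3, 3 → best response Medium.
Country B against Free: payoffs -1, -3, 2, 3 → best response Embargo.
Country B against Low: payoffs 2, 0, -3, -4 → best response Low.
Country B against Medium: payoffs -5, 1, 5, 0 → best response High.
Country B against High: payoffs 5, 0, -4, -1 → best response Low.
Country B against Embargo: payoffs -5, 3, -1, 0 → best response Medium.
Mutual best responses: (Low, Low).

(Low, Low)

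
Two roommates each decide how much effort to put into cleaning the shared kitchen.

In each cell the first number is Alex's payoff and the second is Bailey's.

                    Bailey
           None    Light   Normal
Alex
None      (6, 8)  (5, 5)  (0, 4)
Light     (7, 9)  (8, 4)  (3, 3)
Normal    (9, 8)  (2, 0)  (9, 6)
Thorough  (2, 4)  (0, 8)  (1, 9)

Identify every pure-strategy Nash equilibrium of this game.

Alex against None: payoffs 6, 7, 9, 2 → best response Normal.
Alex against Light: payoffs 5, 8, 2, 0 → best response Light.
Alex against Normal: payoffs 0, 3, 9, 1 → best response Normal.
Bailey against None: payoffs 8, 5, 4 → best response None.
Bailey against Light: payoffs 9, 4, 3 → best response None.
Bailey against Normal: payoffs 8, 0, 6 → best response None.
Bailey against Thorough: payoffs 4, 8, 9 → best response Normal.
Mutual best responses: (Normal, None).

The unique pure-strategy Nash equilibrium is (Normal, None).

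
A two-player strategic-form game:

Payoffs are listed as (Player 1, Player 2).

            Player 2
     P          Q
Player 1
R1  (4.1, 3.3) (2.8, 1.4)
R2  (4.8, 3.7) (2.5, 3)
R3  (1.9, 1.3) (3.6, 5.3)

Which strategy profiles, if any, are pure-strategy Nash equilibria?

Pure-strategy Nash equilibria: (R2, P), (R3, Q)

For each strategy profile, look for a profitable unilateral deviation.
(R1, P): Player 1 can switch to R2 (4.1 → 4.8). Not NE.
(R1, Q): Player 1 can switch to R3 (2.8 → 3.6). Not NE.
(R2, P): Player 1 gets 4.8, best alternative 4.1; Player 2 gets 3.7, best alternative 3. No profitable deviation — NE.
(R2, Q): Player 1 can switch to R1 (2.5 → 2.8). Not NE.
(R3, P): Player 1 can switch to R1 (1.9 → 4.1). Not NE.
(R3, Q): Player 1 gets 3.6, best alternative 2.8; Player 2 gets 5.3, best alternative 1.3. No profitable deviation — NE.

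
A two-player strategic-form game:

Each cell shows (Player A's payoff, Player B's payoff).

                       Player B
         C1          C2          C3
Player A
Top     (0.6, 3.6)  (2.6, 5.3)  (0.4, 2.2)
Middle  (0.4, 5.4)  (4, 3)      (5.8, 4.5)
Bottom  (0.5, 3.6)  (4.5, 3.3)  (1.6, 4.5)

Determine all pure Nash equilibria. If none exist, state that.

There is no pure-strategy Nash equilibrium.

Player A against C1: payoffs 0.6, 0.4, 0.5 → best response Top.
Player A against C2: payoffs 2.6, 4, 4.5 → best response Bottom.
Player A against C3: payoffs 0.4, 5.8, 1.6 → best response Middle.
Player B against Top: payoffs 3.6, 5.3, 2.2 → best response C2.
Player B against Middle: payoffs 5.4, 3, 4.5 → best response C1.
Player B against Bottom: payoffs 3.6, 3.3, 4.5 → best response C3.
No profile is a mutual best response for all players.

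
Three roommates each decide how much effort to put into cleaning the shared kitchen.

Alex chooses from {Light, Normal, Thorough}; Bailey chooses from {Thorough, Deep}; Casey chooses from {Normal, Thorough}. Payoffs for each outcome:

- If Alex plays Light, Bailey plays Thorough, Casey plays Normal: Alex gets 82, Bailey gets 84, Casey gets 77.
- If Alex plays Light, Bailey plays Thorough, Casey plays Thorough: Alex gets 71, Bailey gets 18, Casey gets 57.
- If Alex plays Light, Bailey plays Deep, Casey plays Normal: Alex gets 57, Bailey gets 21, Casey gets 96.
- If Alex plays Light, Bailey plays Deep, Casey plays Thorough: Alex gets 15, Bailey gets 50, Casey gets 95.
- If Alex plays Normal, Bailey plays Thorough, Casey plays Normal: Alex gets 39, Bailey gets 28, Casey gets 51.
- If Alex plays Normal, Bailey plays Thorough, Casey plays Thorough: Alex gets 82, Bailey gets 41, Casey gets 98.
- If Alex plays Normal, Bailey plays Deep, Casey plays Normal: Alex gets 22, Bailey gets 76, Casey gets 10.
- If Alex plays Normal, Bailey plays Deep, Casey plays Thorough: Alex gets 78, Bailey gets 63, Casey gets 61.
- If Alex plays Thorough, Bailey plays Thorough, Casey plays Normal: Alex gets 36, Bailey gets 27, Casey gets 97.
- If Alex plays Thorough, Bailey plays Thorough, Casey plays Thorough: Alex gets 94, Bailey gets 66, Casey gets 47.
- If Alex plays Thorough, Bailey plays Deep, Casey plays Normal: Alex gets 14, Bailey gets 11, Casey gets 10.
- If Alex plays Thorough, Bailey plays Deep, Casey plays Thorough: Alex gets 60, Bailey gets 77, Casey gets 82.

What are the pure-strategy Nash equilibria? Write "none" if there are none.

For each strategy profile, look for a profitable unilateral deviation.
(Light, Thorough, Normal): Alex gets 82, best alternative 39; Bailey gets 84, best alternative 21; Casey gets 77, best alternative 57. No profitable deviation — NE.
(Light, Thorough, Thorough): Alex can switch to Normal (71 → 82). Not NE.
(Light, Deep, Normal): Bailey can switch to Thorough (21 → 84). Not NE.
(Light, Deep, Thorough): Alex can switch to Normal (15 → 78). Not NE.
(Normal, Thorough, Normal): Alex can switch to Light (39 → 82). Not NE.
(Normal, Thorough, Thorough): Alex can switch to Thorough (82 → 94). Not NE.
(Normal, Deep, Normal): Alex can switch to Light (22 → 57). Not NE.
(Normal, Deep, Thorough): Alex gets 78, best alternative 60; Bailey gets 63, best alternative 41; Casey gets 61, best alternative 10. No profitable deviation — NE.
(The remaining 4 profiles each have a profitable deviation by the same check.)

(Light, Thorough, Normal); (Normal, Deep, Thorough)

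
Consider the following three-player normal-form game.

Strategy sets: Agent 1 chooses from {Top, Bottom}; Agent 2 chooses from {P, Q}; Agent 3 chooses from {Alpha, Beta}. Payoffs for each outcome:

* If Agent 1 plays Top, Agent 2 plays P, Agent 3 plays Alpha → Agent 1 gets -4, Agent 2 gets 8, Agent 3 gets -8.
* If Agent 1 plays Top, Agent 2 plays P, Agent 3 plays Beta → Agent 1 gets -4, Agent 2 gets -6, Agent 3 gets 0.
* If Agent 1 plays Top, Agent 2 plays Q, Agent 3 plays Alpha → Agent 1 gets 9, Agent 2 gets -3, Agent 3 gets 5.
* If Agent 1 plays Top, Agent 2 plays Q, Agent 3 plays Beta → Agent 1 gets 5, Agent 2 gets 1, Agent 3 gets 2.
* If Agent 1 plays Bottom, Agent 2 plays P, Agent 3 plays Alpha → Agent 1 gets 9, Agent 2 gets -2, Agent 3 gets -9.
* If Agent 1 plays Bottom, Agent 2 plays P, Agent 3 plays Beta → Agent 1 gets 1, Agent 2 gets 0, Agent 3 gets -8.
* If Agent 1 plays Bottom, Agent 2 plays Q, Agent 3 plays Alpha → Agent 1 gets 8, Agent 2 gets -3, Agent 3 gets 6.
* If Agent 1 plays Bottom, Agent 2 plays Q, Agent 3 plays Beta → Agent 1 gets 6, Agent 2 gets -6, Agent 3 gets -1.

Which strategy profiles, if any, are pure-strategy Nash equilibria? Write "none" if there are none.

Pure NE: (Bottom, P, Beta)

Check each profile: it is a Nash equilibrium iff no player can strictly gain by switching unilaterally.
(Top, P, Alpha): Agent 1 can switch to Bottom (-4 → 9). Not NE.
(Top, P, Beta): Agent 1 can switch to Bottom (-4 → 1). Not NE.
(Top, Q, Alpha): Agent 2 can switch to P (-3 → 8). Not NE.
(Top, Q, Beta): Agent 1 can switch to Bottom (5 → 6). Not NE.
(Bottom, P, Alpha): Agent 3 can switch to Beta (-9 → -8). Not NE.
(Bottom, P, Beta): Agent 1 gets 1, best alternative -4; Agent 2 gets 0, best alternative -6; Agent 3 gets -8, best alternative -9. No profitable deviation — NE.
(Bottom, Q, Alpha): Agent 1 can switch to Top (8 → 9). Not NE.
(The remaining 1 profile has a profitable deviation by the same check.)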